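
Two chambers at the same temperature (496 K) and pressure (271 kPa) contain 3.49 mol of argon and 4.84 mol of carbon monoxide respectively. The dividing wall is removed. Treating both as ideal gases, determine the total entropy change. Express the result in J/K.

Mole fractions: x_A = 3.49/8.33 = 0.419, x_B = 0.581.
ΔS_mix = −R(n_A ln x_A + n_B ln x_B) = −8.314 × (3.49 ln 0.419 + 4.84 ln 0.581) = 47.1 J/K.

ΔS_mix = 47.1 J/K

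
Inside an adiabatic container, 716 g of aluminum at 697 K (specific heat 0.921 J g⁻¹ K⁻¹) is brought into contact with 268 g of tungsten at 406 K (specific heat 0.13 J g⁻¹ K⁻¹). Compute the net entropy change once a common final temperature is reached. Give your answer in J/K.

ΔS_total = 4.13 J/K

Energy balance: T_f = (m₁c₁T₁ + m₂c₂T₂)/(m₁c₁ + m₂c₂) = 682.4 K.
ΔS₁ = m₁c₁ ln(T_f/T₁) = 659.436 × ln(682.4/697) = -13.96 J/K.
ΔS₂ = m₂c₂ ln(T_f/T₂) = 34.84 × ln(682.4/406) = 18.09 J/K.
ΔS_total = -13.96 + 18.09 = 4.13 J/K.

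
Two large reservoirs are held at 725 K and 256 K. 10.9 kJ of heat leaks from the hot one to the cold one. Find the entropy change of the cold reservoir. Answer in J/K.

ΔS_cold = 42.6 J/K

The cold reservoir gains heat Q, so ΔS_cold = +Q/T_C = 10900/256 = 42.6 J/K.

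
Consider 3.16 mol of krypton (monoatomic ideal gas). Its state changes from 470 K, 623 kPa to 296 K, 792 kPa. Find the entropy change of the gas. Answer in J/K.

ΔS = nC_p ln(T₂/T₁) − nR ln(P₂/P₁), with C_p = 5R/2 = 20.79 J mol⁻¹ K⁻¹ for a monoatomic ideal gas.
ΔS = 3.16 × [20.79 × ln(296/470) − 8.314 × ln(792/623)] = -36.7 J/K.

ΔS = -36.7 J/K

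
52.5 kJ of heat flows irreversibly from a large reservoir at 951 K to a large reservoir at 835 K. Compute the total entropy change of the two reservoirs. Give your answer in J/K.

ΔS_hot = −Q/T_H = −52500/951 = -55.205 J/K and ΔS_cold = +Q/T_C = 52500/835 = 62.874 J/K.
ΔS_total = -55.205 + 62.874 = 7.67 J/K, positive as the second law requires.

ΔS_total = 7.67 J/K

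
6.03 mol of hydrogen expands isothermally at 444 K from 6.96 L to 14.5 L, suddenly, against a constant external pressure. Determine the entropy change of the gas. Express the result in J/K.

ΔS_gas = 36.8 J/K

Entropy is a state function, so ΔS_gas depends only on the end states.
For an isothermal ideal gas ΔS_gas = nR ln(V₂/V₁) = 6.03 × 8.314 × ln(14.5/6.96) = 36.8 J/K.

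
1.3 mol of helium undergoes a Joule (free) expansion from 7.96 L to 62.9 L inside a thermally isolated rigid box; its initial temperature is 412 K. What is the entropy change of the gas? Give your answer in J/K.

ΔS_gas = 22.3 J/K

No heat is exchanged and no work is done, so the ideal-gas temperature stays constant.
Entropy is a state function; using a reversible isothermal path, ΔS_gas = nR ln(V₂/V₁) = 1.3 × 8.314 × ln(62.9/7.96) = 22.3 J/K.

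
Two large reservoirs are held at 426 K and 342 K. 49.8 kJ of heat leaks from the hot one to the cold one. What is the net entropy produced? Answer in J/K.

ΔS_total = 28.7 J/K

ΔS_hot = −Q/T_H = −49800/426 = -116.9 J/K and ΔS_cold = +Q/T_C = 49800/342 = 145.6 J/K.
ΔS_total = -116.9 + 145.6 = 28.7 J/K, positive as the second law requires.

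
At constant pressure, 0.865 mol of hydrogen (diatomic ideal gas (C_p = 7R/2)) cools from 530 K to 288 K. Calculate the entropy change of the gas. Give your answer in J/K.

ΔS = -15.4 J/K

At constant pressure, ΔS = nC_p ln(T₂/T₁) with C_p = 7R/2 = 29.1 J mol⁻¹ K⁻¹.
ΔS = 0.865 × 29.1 × ln(288/530) = -15.4 J/K.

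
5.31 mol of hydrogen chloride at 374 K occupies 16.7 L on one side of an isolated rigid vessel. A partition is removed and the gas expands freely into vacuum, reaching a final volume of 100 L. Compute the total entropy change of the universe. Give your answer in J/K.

ΔS_universe = 79 J/K

No heat is exchanged and no work is done, so the ideal-gas temperature stays constant.
Entropy is a state function; using a reversible isothermal path, ΔS_gas = nR ln(V₂/V₁) = 5.31 × 8.314 × ln(100/16.7) = 79 J/K.
The insulated surroundings exchange no heat, so ΔS_surr = 0 and ΔS_universe = ΔS_gas.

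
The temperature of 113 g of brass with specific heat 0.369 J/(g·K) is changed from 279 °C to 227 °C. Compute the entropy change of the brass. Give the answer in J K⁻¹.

In kelvin: T₁ = 552.15 K, T₂ = 500.15 K. ΔS = ∫dQ_rev/T = m c ln(T₂/T₁) = 113 × 0.369 × ln(500.15/552.15) = -4.12 J/K.

ΔS = -4.12 J/K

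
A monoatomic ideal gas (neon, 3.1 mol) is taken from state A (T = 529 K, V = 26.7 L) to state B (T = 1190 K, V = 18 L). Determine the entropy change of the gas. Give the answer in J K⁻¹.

Entropy is a state function: ΔS = nC_V ln(T₂/T₁) + nR ln(V₂/V₁), with C_V = 3R/2 = 12.47 J mol⁻¹ K⁻¹ for a monoatomic ideal gas.
ΔS = 3.1 × [12.47 × ln(1190/529) + 8.314 × ln(18/26.7)] = 21.2 J/K.

ΔS = 21.2 J/K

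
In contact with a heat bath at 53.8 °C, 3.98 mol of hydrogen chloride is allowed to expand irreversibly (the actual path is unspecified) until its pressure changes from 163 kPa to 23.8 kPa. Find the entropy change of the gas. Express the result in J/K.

Entropy is a state function, so ΔS_gas depends only on the end states.
For an isothermal ideal gas ΔS_gas = nR ln(P₁/P₂) = 3.98 × 8.314 × ln(163/23.8) = 63.7 J/K.

ΔS_gas = 63.7 J/K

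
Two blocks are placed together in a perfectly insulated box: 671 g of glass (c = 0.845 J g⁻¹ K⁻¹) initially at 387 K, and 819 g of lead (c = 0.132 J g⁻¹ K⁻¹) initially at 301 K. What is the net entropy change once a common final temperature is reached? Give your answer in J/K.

ΔS_total = 2.71 J/K

Energy balance: T_f = (m₁c₁T₁ + m₂c₂T₂)/(m₁c₁ + m₂c₂) = 373.23 K.
ΔS₁ = m₁c₁ ln(T_f/T₁) = 566.995 × ln(373.23/387) = -20.54 J/K.
ΔS₂ = m₂c₂ ln(T_f/T₂) = 108.108 × ln(373.23/301) = 23.25 J/K.
ΔS_total = -20.54 + 23.25 = 2.71 J/K.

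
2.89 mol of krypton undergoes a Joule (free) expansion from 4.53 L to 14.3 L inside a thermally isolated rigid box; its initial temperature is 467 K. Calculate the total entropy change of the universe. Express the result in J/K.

ΔS_universe = 27.6 J/K

For an ideal gas in free expansion Q = 0 and W = 0, so T is unchanged.
Entropy is a state function; using a reversible isothermal path, ΔS_gas = nR ln(V₂/V₁) = 2.89 × 8.314 × ln(14.3/4.53) = 27.6 J/K.
The insulated surroundings exchange no heat, so ΔS_surr = 0 and ΔS_universe = ΔS_gas.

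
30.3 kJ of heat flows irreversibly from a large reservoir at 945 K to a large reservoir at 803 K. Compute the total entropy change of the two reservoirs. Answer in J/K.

ΔS_hot = −Q/T_H = −30300/945 = -32.06 J/K and ΔS_cold = +Q/T_C = 30300/803 = 37.73 J/K.
ΔS_total = -32.06 + 37.73 = 5.67 J/K, positive as the second law requires.

ΔS_total = 5.67 J/K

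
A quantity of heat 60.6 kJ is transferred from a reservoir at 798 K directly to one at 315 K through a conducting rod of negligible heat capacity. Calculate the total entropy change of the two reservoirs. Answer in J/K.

ΔS_hot = −Q/T_H = −60600/798 = -75.94 J/K and ΔS_cold = +Q/T_C = 60600/315 = 192.4 J/K.
ΔS_total = -75.94 + 192.4 = 116 J/K, positive as the second law requires.

ΔS_total = 116 J/K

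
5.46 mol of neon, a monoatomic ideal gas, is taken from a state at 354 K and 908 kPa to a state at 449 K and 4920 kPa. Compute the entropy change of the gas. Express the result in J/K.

ΔS = -49.7 J/K

ΔS = nC_p ln(T₂/T₁) − nR ln(P₂/P₁), with C_p = 5R/2 = 20.79 J mol⁻¹ K⁻¹ for a monoatomic ideal gas.
ΔS = 5.46 × [20.79 × ln(449/354) − 8.314 × ln(4920/908)] = -49.7 J/K.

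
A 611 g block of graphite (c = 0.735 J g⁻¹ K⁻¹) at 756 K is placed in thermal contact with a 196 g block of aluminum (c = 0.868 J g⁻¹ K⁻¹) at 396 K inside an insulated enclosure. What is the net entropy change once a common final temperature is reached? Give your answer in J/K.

ΔS_total = 23.2 J/K

Energy balance: T_f = (m₁c₁T₁ + m₂c₂T₂)/(m₁c₁ + m₂c₂) = 657.09 K.
ΔS₁ = m₁c₁ ln(T_f/T₁) = 449.085 × ln(657.09/756) = -62.97 J/K.
ΔS₂ = m₂c₂ ln(T_f/T₂) = 170.128 × ln(657.09/396) = 86.15 J/K.
ΔS_total = -62.97 + 86.15 = 23.2 J/K.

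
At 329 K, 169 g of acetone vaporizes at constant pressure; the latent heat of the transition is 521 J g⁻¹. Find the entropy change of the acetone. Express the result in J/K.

Heat absorbed by the substance: Q = mL = 169 × 521 = 88049 J.
At constant T, ΔS = Q_rev/T = 88049 / 329 = 268 J/K.

ΔS = 268 J/K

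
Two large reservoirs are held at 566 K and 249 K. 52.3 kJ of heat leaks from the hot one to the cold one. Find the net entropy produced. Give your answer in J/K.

ΔS_hot = −Q/T_H = −52300/566 = -92.4 J/K and ΔS_cold = +Q/T_C = 52300/249 = 210 J/K.
ΔS_total = -92.4 + 210 = 118 J/K, positive as the second law requires.

ΔS_total = 118 J/K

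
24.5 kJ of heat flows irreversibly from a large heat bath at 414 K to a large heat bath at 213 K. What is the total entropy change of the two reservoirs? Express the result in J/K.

ΔS_total = 55.8 J/K

ΔS_hot = −Q/T_H = −24500/414 = -59.18 J/K and ΔS_cold = +Q/T_C = 24500/213 = 115 J/K.
ΔS_total = -59.18 + 115 = 55.8 J/K, positive as the second law requires.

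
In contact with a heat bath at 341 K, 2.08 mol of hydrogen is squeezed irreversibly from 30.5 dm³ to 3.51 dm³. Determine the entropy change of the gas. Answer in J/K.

ΔS_gas = -37.4 J/K

Entropy is a state function, so ΔS_gas depends only on the end states.
For an isothermal ideal gas ΔS_gas = nR ln(V₂/V₁) = 2.08 × 8.314 × ln(3.51/30.5) = -37.4 J/K.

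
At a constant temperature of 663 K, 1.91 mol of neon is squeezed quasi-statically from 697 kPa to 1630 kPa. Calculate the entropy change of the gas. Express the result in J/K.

For an isothermal ideal gas ΔS_gas = nR ln(P₁/P₂) = 1.91 × 8.314 × ln(697/1630) = -13.5 J/K.

ΔS_gas = -13.5 J/K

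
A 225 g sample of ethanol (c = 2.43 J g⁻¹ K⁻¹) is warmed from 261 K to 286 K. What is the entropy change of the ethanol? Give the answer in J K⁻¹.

ΔS = ∫dQ_rev/T = m c ln(T₂/T₁) = 225 × 2.43 × ln(286/261) = 50 J/K.

ΔS = 50 J/K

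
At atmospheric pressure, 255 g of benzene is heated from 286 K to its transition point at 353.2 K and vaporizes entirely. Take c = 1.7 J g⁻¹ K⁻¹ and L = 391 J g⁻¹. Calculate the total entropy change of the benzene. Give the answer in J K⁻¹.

Warming step: ΔS₁ = m c ln(T_tr/T_i) = 255 × 1.7 × ln(353.2/286) = 91.49 J/K.
Phase change: ΔS₂ = +mL/T_tr = 255 × 391 / 353.2 = 282.3 J/K.
ΔS_total = (91.49) + (282.3) = 374 J/K.

ΔS = 374 J/K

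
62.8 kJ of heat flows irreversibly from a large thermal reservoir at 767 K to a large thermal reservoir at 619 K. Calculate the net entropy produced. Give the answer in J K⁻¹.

ΔS_hot = −Q/T_H = −62800/767 = -81.88 J/K and ΔS_cold = +Q/T_C = 62800/619 = 101.5 J/K.
ΔS_total = -81.88 + 101.5 = 19.6 J/K, positive as the second law requires.

ΔS_total = 19.6 J/K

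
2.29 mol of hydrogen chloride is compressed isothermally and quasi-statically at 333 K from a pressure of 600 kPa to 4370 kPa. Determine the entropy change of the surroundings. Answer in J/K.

ΔS_surr = 37.8 J/K

For an isothermal ideal gas ΔS_gas = nR ln(P₁/P₂) = 2.29 × 8.314 × ln(600/4370) = -37.8 J/K.
The process is reversible, so ΔS_surr = −ΔS_gas = 37.8 J/K and ΔS_universe = 0.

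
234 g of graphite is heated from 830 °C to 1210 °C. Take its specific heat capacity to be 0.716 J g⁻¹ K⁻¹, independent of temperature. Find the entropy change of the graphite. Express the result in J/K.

ΔS = 49.6 J/K

In kelvin: T₁ = 1103.15 K, T₂ = 1483.15 K. ΔS = ∫dQ_rev/T = m c ln(T₂/T₁) = 234 × 0.716 × ln(1483.15/1103.15) = 49.6 J/K.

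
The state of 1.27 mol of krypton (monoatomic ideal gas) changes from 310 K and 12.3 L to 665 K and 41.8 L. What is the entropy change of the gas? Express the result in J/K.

ΔS = 25 J/K

Entropy is a state function: ΔS = nC_V ln(T₂/T₁) + nR ln(V₂/V₁), with C_V = 3R/2 = 12.47 J mol⁻¹ K⁻¹ for a monoatomic ideal gas.
ΔS = 1.27 × [12.47 × ln(665/310) + 8.314 × ln(41.8/12.3)] = 25 J/K.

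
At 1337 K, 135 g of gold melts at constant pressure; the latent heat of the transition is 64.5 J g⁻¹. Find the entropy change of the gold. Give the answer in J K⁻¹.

ΔS = 6.51 J/K

Heat absorbed by the substance: Q = mL = 135 × 64.5 = 8707.5 J.
At constant T, ΔS = Q_rev/T = 8707.5 / 1337 = 6.51 J/K.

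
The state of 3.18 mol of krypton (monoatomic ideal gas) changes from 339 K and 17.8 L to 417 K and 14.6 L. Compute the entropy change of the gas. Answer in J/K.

ΔS = 2.97 J/K

Entropy is a state function: ΔS = nC_V ln(T₂/T₁) + nR ln(V₂/V₁), with C_V = 3R/2 = 12.47 J mol⁻¹ K⁻¹ for a monoatomic ideal gas.
ΔS = 3.18 × [12.47 × ln(417/339) + 8.314 × ln(14.6/17.8)] = 2.97 J/K.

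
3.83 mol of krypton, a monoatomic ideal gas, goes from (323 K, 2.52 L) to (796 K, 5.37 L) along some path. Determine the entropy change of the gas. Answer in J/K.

Entropy is a state function: ΔS = nC_V ln(T₂/T₁) + nR ln(V₂/V₁), with C_V = 3R/2 = 12.47 J mol⁻¹ K⁻¹ for a monoatomic ideal gas.
ΔS = 3.83 × [12.47 × ln(796/323) + 8.314 × ln(5.37/2.52)] = 67.2 J/K.

ΔS = 67.2 J/K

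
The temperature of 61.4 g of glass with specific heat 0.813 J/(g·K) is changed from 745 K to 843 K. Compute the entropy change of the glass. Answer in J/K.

ΔS = 6.17 J/K

ΔS = ∫dQ_rev/T = m c ln(T₂/T₁) = 61.4 × 0.813 × ln(843/745) = 6.17 J/K.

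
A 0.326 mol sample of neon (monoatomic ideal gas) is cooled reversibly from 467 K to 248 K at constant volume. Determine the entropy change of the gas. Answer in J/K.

At constant volume, ΔS = nC_V ln(T₂/T₁) with C_V = 3R/2 = 12.47 J mol⁻¹ K⁻¹.
ΔS = 0.326 × 12.47 × ln(248/467) = -2.57 J/K.

ΔS = -2.57 J/K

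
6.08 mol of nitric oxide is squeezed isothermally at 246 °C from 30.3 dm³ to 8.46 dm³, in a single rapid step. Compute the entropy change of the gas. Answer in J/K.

ΔS_gas = -64.5 J/K

Entropy is a state function, so ΔS_gas depends only on the end states.
For an isothermal ideal gas ΔS_gas = nR ln(V₂/V₁) = 6.08 × 8.314 × ln(8.46/30.3) = -64.5 J/K.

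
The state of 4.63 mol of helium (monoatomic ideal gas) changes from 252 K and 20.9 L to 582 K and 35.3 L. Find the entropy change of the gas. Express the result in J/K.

Entropy is a state function: ΔS = nC_V ln(T₂/T₁) + nR ln(V₂/V₁), with C_V = 3R/2 = 12.47 J mol⁻¹ K⁻¹ for a monoatomic ideal gas.
ΔS = 4.63 × [12.47 × ln(582/252) + 8.314 × ln(35.3/20.9)] = 68.5 J/K.

ΔS = 68.5 J/K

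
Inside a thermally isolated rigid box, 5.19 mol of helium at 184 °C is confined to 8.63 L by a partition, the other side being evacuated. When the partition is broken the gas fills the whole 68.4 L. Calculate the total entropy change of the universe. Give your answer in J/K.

ΔS_universe = 89.3 J/K

No heat is exchanged and no work is done, so the ideal-gas temperature stays constant.
Entropy is a state function; using a reversible isothermal path, ΔS_gas = nR ln(V₂/V₁) = 5.19 × 8.314 × ln(68.4/8.63) = 89.3 J/K.
The insulated surroundings exchange no heat, so ΔS_surr = 0 and ΔS_universe = ΔS_gas.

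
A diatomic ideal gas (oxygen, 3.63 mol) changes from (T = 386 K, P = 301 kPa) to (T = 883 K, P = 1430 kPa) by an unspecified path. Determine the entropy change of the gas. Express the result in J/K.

ΔS = 40.4 J/K

ΔS = nC_p ln(T₂/T₁) − nR ln(P₂/P₁), with C_p = 7R/2 = 29.1 J mol⁻¹ K⁻¹ for a diatomic ideal gas.
ΔS = 3.63 × [29.1 × ln(883/386) − 8.314 × ln(1430/301)] = 40.4 J/K.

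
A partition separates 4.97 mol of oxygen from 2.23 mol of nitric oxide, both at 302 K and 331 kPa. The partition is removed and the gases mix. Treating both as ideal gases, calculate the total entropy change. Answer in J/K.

ΔS_mix = 37 J/K

Mole fractions: x_A = 4.97/7.2 = 0.69, x_B = 0.31.
ΔS_mix = −R(n_A ln x_A + n_B ln x_B) = −8.314 × (4.97 ln 0.69 + 2.23 ln 0.31) = 37 J/K.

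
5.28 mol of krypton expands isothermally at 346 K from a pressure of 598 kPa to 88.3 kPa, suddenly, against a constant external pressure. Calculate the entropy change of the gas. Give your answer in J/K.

Entropy is a state function, so ΔS_gas depends only on the end states.
For an isothermal ideal gas ΔS_gas = nR ln(P₁/P₂) = 5.28 × 8.314 × ln(598/88.3) = 84 J/K.

ΔS_gas = 84 J/K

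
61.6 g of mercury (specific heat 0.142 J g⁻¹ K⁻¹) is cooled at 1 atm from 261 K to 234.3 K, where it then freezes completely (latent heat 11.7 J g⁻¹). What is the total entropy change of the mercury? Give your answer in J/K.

ΔS = -4.02 J/K

Cooling step: ΔS₁ = m c ln(T_tr/T_i) = 61.6 × 0.142 × ln(234.3/261) = -0.944 J/K.
Phase change: ΔS₂ = −mL/T_tr = −61.6 × 11.7 / 234.3 = -3.076 J/K.
ΔS_total = (-0.944) + (-3.076) = -4.02 J/K.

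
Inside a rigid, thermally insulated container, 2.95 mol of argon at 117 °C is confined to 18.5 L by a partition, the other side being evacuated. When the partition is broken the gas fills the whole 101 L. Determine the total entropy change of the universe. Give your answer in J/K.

ΔS_universe = 41.6 J/K

No heat is exchanged and no work is done, so the ideal-gas temperature stays constant.
Entropy is a state function; using a reversible isothermal path, ΔS_gas = nR ln(V₂/V₁) = 2.95 × 8.314 × ln(101/18.5) = 41.6 J/K.
The insulated surroundings exchange no heat, so ΔS_surr = 0 and ΔS_universe = ΔS_gas.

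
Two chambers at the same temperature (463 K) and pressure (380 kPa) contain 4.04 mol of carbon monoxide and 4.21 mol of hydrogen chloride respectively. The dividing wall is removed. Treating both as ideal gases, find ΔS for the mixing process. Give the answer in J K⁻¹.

Mole fractions: x_A = 4.04/8.25 = 0.49, x_B = 0.51.
ΔS_mix = −R(n_A ln x_A + n_B ln x_B) = −8.314 × (4.04 ln 0.49 + 4.21 ln 0.51) = 47.5 J/K.

ΔS_mix = 47.5 J/K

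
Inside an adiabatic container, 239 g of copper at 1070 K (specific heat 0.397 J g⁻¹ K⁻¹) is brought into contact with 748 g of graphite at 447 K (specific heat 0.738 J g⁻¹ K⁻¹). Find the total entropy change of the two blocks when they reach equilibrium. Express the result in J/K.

Energy balance: T_f = (m₁c₁T₁ + m₂c₂T₂)/(m₁c₁ + m₂c₂) = 538.38 K.
ΔS₁ = m₁c₁ ln(T_f/T₁) = 94.883 × ln(538.38/1070) = -65.17 J/K.
ΔS₂ = m₂c₂ ln(T_f/T₂) = 552.024 × ln(538.38/447) = 102.7 J/K.
ΔS_total = -65.17 + 102.7 = 37.5 J/K.

ΔS_total = 37.5 J/K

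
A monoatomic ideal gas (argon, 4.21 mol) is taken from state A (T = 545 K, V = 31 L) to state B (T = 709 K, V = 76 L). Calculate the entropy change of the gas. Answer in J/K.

Entropy is a state function: ΔS = nC_V ln(T₂/T₁) + nR ln(V₂/V₁), with C_V = 3R/2 = 12.47 J mol⁻¹ K⁻¹ for a monoatomic ideal gas.
ΔS = 4.21 × [12.47 × ln(709/545) + 8.314 × ln(76/31)] = 45.2 J/K.

ΔS = 45.2 J/K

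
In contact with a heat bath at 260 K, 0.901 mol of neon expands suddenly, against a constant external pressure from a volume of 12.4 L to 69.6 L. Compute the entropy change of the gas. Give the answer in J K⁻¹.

ΔS_gas = 12.9 J/K

Entropy is a state function, so ΔS_gas depends only on the end states.
For an isothermal ideal gas ΔS_gas = nR ln(V₂/V₁) = 0.901 × 8.314 × ln(69.6/12.4) = 12.9 J/K.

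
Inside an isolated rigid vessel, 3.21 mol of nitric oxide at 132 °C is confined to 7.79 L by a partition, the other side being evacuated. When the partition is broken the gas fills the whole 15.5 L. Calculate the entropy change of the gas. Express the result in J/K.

No heat is exchanged and no work is done, so the ideal-gas temperature stays constant.
Entropy is a state function; using a reversible isothermal path, ΔS_gas = nR ln(V₂/V₁) = 3.21 × 8.314 × ln(15.5/7.79) = 18.4 J/K.

ΔS_gas = 18.4 J/K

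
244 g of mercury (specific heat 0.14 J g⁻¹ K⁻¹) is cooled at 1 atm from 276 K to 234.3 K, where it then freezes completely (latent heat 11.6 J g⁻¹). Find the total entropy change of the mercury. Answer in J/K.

Cooling step: ΔS₁ = m c ln(T_tr/T_i) = 244 × 0.14 × ln(234.3/276) = -5.595 J/K.
Phase change: ΔS₂ = −mL/T_tr = −244 × 11.6 / 234.3 = -12.08 J/K.
ΔS_total = (-5.595) + (-12.08) = -17.7 J/K.

ΔS = -17.7 J/K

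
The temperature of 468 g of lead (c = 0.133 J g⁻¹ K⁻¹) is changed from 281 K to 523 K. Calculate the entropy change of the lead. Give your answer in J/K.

ΔS = 38.7 J/K

ΔS = ∫dQ_rev/T = m c ln(T₂/T₁) = 468 × 0.133 × ln(523/281) = 38.7 J/K.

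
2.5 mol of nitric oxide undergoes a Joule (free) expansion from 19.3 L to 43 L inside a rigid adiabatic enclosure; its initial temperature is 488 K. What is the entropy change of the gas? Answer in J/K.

ΔS_gas = 16.7 J/K

No heat is exchanged and no work is done, so the ideal-gas temperature stays constant.
Entropy is a state function; using a reversible isothermal path, ΔS_gas = nR ln(V₂/V₁) = 2.5 × 8.314 × ln(43/19.3) = 16.7 J/K.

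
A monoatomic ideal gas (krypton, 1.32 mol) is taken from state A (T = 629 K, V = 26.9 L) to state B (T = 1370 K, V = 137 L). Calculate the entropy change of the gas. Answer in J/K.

ΔS = 30.7 J/K

Entropy is a state function: ΔS = nC_V ln(T₂/T₁) + nR ln(V₂/V₁), with C_V = 3R/2 = 12.47 J mol⁻¹ K⁻¹ for a monoatomic ideal gas.
ΔS = 1.32 × [12.47 × ln(1370/629) + 8.314 × ln(137/26.9)] = 30.7 J/K.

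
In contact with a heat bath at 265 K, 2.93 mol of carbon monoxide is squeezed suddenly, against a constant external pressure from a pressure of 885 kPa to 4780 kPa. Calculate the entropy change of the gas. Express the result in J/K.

ΔS_gas = -41.1 J/K

Entropy is a state function, so ΔS_gas depends only on the end states.
For an isothermal ideal gas ΔS_gas = nR ln(P₁/P₂) = 2.93 × 8.314 × ln(885/4780) = -41.1 J/K.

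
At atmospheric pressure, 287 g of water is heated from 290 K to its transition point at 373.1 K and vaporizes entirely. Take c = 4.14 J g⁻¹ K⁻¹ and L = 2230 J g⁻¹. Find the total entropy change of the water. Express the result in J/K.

ΔS = 2010 J/K

Warming step: ΔS₁ = m c ln(T_tr/T_i) = 287 × 4.14 × ln(373.1/290) = 299.4 J/K.
Phase change: ΔS₂ = +mL/T_tr = 287 × 2230 / 373.1 = 1715 J/K.
ΔS_total = (299.4) + (1715) = 2010 J/K.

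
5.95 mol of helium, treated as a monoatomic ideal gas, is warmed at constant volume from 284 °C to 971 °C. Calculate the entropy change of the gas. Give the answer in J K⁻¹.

In kelvin: T₁ = 557.15 K, T₂ = 1244.15 K. At constant volume, ΔS = nC_V ln(T₂/T₁) with C_V = 3R/2 = 12.47 J mol⁻¹ K⁻¹.
ΔS = 5.95 × 12.47 × ln(1244.15/557.15) = 59.6 J/K.

ΔS = 59.6 J/K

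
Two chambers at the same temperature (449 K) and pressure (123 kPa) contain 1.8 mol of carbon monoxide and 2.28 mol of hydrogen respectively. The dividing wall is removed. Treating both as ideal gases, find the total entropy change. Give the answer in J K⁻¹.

Mole fractions: x_A = 1.8/4.08 = 0.441, x_B = 0.559.
ΔS_mix = −R(n_A ln x_A + n_B ln x_B) = −8.314 × (1.8 ln 0.441 + 2.28 ln 0.559) = 23.3 J/K.

ΔS_mix = 23.3 J/K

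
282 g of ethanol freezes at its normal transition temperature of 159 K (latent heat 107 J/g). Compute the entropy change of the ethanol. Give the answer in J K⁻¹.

ΔS = -190 J/K

Heat released by the substance: Q = −mL = −282 × 107 = −30174 J.
At constant T, ΔS = Q_rev/T = −30174 / 159 = -190 J/K.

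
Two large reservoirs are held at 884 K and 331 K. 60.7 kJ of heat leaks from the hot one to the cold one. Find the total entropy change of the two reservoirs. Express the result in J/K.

ΔS_total = 115 J/K

ΔS_hot = −Q/T_H = −60700/884 = -68.67 J/K and ΔS_cold = +Q/T_C = 60700/331 = 183.4 J/K.
ΔS_total = -68.67 + 183.4 = 115 J/K, positive as the second law requires.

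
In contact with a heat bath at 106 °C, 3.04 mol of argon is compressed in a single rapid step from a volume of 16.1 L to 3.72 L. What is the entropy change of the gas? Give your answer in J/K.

Entropy is a state function, so ΔS_gas depends only on the end states.
For an isothermal ideal gas ΔS_gas = nR ln(V₂/V₁) = 3.04 × 8.314 × ln(3.72/16.1) = -37 J/K.

ΔS_gas = -37 J/K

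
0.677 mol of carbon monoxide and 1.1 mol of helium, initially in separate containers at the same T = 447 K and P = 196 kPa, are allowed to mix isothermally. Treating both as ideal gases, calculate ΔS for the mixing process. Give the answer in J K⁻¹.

ΔS_mix = 9.82 J/K

Mole fractions: x_A = 0.677/1.78 = 0.381, x_B = 0.619.
ΔS_mix = −R(n_A ln x_A + n_B ln x_B) = −8.314 × (0.677 ln 0.381 + 1.1 ln 0.619) = 9.82 J/K.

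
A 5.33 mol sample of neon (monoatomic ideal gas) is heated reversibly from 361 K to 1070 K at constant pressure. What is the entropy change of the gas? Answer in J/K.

ΔS = 120 J/K

At constant pressure, ΔS = nC_p ln(T₂/T₁) with C_p = 5R/2 = 20.79 J mol⁻¹ K⁻¹.
ΔS = 5.33 × 20.79 × ln(1070/361) = 120 J/K.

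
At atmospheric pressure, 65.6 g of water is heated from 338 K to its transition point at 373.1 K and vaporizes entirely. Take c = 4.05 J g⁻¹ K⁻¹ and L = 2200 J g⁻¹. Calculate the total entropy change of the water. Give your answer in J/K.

ΔS = 413 J/K

Warming step: ΔS₁ = m c ln(T_tr/T_i) = 65.6 × 4.05 × ln(373.1/338) = 26.25 J/K.
Phase change: ΔS₂ = +mL/T_tr = 65.6 × 2200 / 373.1 = 386.8 J/K.
ΔS_total = (26.25) + (386.8) = 413 J/K.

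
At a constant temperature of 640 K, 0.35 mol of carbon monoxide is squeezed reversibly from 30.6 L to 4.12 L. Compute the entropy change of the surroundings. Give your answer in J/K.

ΔS_surr = 5.83 J/K

For an isothermal ideal gas ΔS_gas = nR ln(V₂/V₁) = 0.35 × 8.314 × ln(4.12/30.6) = -5.83 J/K.
The process is reversible, so ΔS_surr = −ΔS_gas = 5.83 J/K and ΔS_universe = 0.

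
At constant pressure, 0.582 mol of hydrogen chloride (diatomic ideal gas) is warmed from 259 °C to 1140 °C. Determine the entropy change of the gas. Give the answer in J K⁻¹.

ΔS = 16.5 J/K

In kelvin: T₁ = 532.15 K, T₂ = 1413.15 K. At constant pressure, ΔS = nC_p ln(T₂/T₁) with C_p = 7R/2 = 29.1 J mol⁻¹ K⁻¹.
ΔS = 0.582 × 29.1 × ln(1413.15/532.15) = 16.5 J/K.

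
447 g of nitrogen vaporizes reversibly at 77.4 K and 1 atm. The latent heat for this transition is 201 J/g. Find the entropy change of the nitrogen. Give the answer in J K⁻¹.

Heat absorbed by the substance: Q = mL = 447 × 201 = 89847 J.
At constant T, ΔS = Q_rev/T = 89847 / 77.4 = 1160 J/K.

ΔS = 1160 J/K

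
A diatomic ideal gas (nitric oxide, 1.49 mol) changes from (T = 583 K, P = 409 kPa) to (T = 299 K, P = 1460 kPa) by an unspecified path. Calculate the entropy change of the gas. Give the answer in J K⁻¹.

ΔS = nC_p ln(T₂/T₁) − nR ln(P₂/P₁), with C_p = 7R/2 = 29.1 J mol⁻¹ K⁻¹ for a diatomic ideal gas.
ΔS = 1.49 × [29.1 × ln(299/583) − 8.314 × ln(1460/409)] = -44.7 J/K.

ΔS = -44.7 J/K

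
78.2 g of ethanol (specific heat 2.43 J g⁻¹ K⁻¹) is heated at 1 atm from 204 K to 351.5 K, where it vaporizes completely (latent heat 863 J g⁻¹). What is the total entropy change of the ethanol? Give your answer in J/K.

ΔS = 295 J/K

Warming step: ΔS₁ = m c ln(T_tr/T_i) = 78.2 × 2.43 × ln(351.5/204) = 103.4 J/K.
Phase change: ΔS₂ = +mL/T_tr = 78.2 × 863 / 351.5 = 192 J/K.
ΔS_total = (103.4) + (192) = 295 J/K.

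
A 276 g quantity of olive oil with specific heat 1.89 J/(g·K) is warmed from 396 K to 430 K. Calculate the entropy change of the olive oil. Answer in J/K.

ΔS = ∫dQ_rev/T = m c ln(T₂/T₁) = 276 × 1.89 × ln(430/396) = 43 J/K.

ΔS = 43 J/K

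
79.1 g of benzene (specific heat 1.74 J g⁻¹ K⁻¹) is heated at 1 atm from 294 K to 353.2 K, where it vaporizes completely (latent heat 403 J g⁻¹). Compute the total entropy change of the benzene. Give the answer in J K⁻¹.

ΔS = 116 J/K

Warming step: ΔS₁ = m c ln(T_tr/T_i) = 79.1 × 1.74 × ln(353.2/294) = 25.25 J/K.
Phase change: ΔS₂ = +mL/T_tr = 79.1 × 403 / 353.2 = 90.25 J/K.
ΔS_total = (25.25) + (90.25) = 116 J/K.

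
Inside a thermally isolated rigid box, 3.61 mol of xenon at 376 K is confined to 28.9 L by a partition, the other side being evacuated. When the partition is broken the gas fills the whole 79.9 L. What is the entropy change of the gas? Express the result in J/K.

ΔS_gas = 30.5 J/K

For an ideal gas in free expansion Q = 0 and W = 0, so T is unchanged.
Entropy is a state function; using a reversible isothermal path, ΔS_gas = nR ln(V₂/V₁) = 3.61 × 8.314 × ln(79.9/28.9) = 30.5 J/K.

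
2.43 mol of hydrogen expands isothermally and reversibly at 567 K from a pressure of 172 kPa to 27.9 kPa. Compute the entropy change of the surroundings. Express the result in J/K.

For an isothermal ideal gas ΔS_gas = nR ln(P₁/P₂) = 2.43 × 8.314 × ln(172/27.9) = 36.7 J/K.
The process is reversible, so ΔS_surr = −ΔS_gas = -36.7 J/K and ΔS_universe = 0.

ΔS_surr = -36.7 J/K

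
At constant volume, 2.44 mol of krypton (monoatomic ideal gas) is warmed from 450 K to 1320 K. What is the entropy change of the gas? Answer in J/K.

At constant volume, ΔS = nC_V ln(T₂/T₁) with C_V = 3R/2 = 12.47 J mol⁻¹ K⁻¹.
ΔS = 2.44 × 12.47 × ln(1320/450) = 32.7 J/K.

ΔS = 32.7 J/K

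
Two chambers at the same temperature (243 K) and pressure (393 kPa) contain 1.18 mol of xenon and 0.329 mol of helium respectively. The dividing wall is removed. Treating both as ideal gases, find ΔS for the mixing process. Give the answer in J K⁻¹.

Mole fractions: x_A = 1.18/1.51 = 0.782, x_B = 0.218.
ΔS_mix = −R(n_A ln x_A + n_B ln x_B) = −8.314 × (1.18 ln 0.782 + 0.329 ln 0.218) = 6.58 J/K.

ΔS_mix = 6.58 J/K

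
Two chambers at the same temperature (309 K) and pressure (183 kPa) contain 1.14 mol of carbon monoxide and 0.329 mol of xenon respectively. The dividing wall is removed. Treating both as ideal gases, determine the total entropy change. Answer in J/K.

Mole fractions: x_A = 1.14/1.47 = 0.776, x_B = 0.224.
ΔS_mix = −R(n_A ln x_A + n_B ln x_B) = −8.314 × (1.14 ln 0.776 + 0.329 ln 0.224) = 6.5 J/K.

ΔS_mix = 6.5 J/K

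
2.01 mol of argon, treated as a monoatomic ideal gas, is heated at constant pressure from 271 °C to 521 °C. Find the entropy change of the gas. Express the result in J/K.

ΔS = 15.8 J/K

In kelvin: T₁ = 544.15 K, T₂ = 794.15 K. At constant pressure, ΔS = nC_p ln(T₂/T₁) with C_p = 5R/2 = 20.79 J mol⁻¹ K⁻¹.
ΔS = 2.01 × 20.79 × ln(794.15/544.15) = 15.8 J/K.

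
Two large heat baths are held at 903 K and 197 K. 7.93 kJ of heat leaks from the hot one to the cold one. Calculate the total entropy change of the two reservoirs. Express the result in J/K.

ΔS_total = 31.5 J/K

ΔS_hot = −Q/T_H = −7930/903 = -8.782 J/K and ΔS_cold = +Q/T_C = 7930/197 = 40.25 J/K.
ΔS_total = -8.782 + 40.25 = 31.5 J/K, positive as the second law requires.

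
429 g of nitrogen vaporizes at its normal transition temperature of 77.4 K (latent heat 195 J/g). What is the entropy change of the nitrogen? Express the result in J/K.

Heat absorbed by the substance: Q = mL = 429 × 195 = 83655 J.
At constant T, ΔS = Q_rev/T = 83655 / 77.4 = 1080 J/K.

ΔS = 1080 J/K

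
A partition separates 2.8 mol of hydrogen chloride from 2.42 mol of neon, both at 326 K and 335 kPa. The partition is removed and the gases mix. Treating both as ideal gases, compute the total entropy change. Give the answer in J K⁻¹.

Mole fractions: x_A = 2.8/5.22 = 0.536, x_B = 0.464.
ΔS_mix = −R(n_A ln x_A + n_B ln x_B) = −8.314 × (2.8 ln 0.536 + 2.42 ln 0.464) = 30 J/K.

ΔS_mix = 30 J/K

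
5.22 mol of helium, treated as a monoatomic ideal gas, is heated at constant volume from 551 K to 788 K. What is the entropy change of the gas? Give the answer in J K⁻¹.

ΔS = 23.3 J/K

At constant volume, ΔS = nC_V ln(T₂/T₁) with C_V = 3R/2 = 12.47 J mol⁻¹ K⁻¹.
ΔS = 5.22 × 12.47 × ln(788/551) = 23.3 J/K.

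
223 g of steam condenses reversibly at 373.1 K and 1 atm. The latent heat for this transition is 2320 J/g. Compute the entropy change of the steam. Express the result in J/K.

ΔS = -1390 J/K

Heat released by the substance: Q = −mL = −223 × 2320 = −517360 J.
At constant T, ΔS = Q_rev/T = −517360 / 373.1 = -1390 J/K.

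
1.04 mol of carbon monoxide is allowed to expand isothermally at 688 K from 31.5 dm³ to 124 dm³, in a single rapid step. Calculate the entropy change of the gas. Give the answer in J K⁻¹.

ΔS_gas = 11.8 J/K

Entropy is a state function, so ΔS_gas depends only on the end states.
For an isothermal ideal gas ΔS_gas = nR ln(V₂/V₁) = 1.04 × 8.314 × ln(124/31.5) = 11.8 J/K.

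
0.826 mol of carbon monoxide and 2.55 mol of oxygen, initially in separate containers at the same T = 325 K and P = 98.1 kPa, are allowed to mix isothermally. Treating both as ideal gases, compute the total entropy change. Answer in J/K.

Mole fractions: x_A = 0.826/3.38 = 0.245, x_B = 0.755.
ΔS_mix = −R(n_A ln x_A + n_B ln x_B) = −8.314 × (0.826 ln 0.245 + 2.55 ln 0.755) = 15.6 J/K.

ΔS_mix = 15.6 J/K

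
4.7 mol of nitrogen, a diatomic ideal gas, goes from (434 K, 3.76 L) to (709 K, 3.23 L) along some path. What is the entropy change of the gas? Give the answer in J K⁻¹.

ΔS = 42 J/K

Entropy is a state function: ΔS = nC_V ln(T₂/T₁) + nR ln(V₂/V₁), with C_V = 5R/2 = 20.79 J mol⁻¹ K⁻¹ for a diatomic ideal gas.
ΔS = 4.7 × [20.79 × ln(709/434) + 8.314 × ln(3.23/3.76)] = 42 J/K.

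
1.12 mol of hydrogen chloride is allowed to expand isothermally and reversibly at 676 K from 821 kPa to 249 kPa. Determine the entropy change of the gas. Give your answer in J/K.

ΔS_gas = 11.1 J/K

For an isothermal ideal gas ΔS_gas = nR ln(P₁/P₂) = 1.12 × 8.314 × ln(821/249) = 11.1 J/K.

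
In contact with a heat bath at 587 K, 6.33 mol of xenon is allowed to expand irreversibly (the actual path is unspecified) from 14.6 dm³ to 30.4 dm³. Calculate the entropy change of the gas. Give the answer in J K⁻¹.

ΔS_gas = 38.6 J/K

Entropy is a state function, so ΔS_gas depends only on the end states.
For an isothermal ideal gas ΔS_gas = nR ln(V₂/V₁) = 6.33 × 8.314 × ln(30.4/14.6) = 38.6 J/K.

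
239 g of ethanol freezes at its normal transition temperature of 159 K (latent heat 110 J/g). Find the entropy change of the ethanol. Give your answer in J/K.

ΔS = -165 J/K

Heat released by the substance: Q = −mL = −239 × 110 = −26290 J.
At constant T, ΔS = Q_rev/T = −26290 / 159 = -165 J/K.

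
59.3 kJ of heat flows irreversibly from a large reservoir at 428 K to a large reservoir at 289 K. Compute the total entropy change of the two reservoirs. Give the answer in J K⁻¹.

ΔS_hot = −Q/T_H = −59300/428 = -138.6 J/K and ΔS_cold = +Q/T_C = 59300/289 = 205.2 J/K.
ΔS_total = -138.6 + 205.2 = 66.6 J/K, positive as the second law requires.

ΔS_total = 66.6 J/K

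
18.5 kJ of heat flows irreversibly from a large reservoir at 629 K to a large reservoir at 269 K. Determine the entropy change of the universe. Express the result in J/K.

ΔS_total = 39.4 J/K

ΔS_hot = −Q/T_H = −18500/629 = -29.41 J/K and ΔS_cold = +Q/T_C = 18500/269 = 68.77 J/K.
ΔS_total = -29.41 + 68.77 = 39.4 J/K, positive as the second law requires.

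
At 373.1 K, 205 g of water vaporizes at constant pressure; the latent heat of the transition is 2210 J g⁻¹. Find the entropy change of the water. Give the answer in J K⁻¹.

Heat absorbed by the substance: Q = mL = 205 × 2210 = 453050 J.
At constant T, ΔS = Q_rev/T = 453050 / 373.1 = 1210 J/K.

ΔS = 1210 J/K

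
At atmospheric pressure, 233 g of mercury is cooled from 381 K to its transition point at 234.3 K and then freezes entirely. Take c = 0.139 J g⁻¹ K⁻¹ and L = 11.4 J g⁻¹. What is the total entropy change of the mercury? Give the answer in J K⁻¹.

ΔS = -27.1 J/K

Cooling step: ΔS₁ = m c ln(T_tr/T_i) = 233 × 0.139 × ln(234.3/381) = -15.75 J/K.
Phase change: ΔS₂ = −mL/T_tr = −233 × 11.4 / 234.3 = -11.34 J/K.
ΔS_total = (-15.75) + (-11.34) = -27.1 J/K.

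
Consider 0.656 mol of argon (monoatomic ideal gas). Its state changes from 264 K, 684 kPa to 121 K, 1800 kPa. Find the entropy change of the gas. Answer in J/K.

ΔS = nC_p ln(T₂/T₁) − nR ln(P₂/P₁), with C_p = 5R/2 = 20.79 J mol⁻¹ K⁻¹ for a monoatomic ideal gas.
ΔS = 0.656 × [20.79 × ln(121/264) − 8.314 × ln(1800/684)] = -15.9 J/K.

ΔS = -15.9 J/K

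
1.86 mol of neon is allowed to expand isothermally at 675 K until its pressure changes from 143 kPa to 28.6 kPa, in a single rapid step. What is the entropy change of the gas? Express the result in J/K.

Entropy is a state function, so ΔS_gas depends only on the end states.
For an isothermal ideal gas ΔS_gas = nR ln(P₁/P₂) = 1.86 × 8.314 × ln(143/28.6) = 24.9 J/K.

ΔS_gas = 24.9 J/K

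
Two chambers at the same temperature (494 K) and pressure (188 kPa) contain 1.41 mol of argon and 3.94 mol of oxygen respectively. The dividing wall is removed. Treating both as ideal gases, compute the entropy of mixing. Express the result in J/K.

Mole fractions: x_A = 1.41/5.35 = 0.264, x_B = 0.736.
ΔS_mix = −R(n_A ln x_A + n_B ln x_B) = −8.314 × (1.41 ln 0.264 + 3.94 ln 0.736) = 25.7 J/K.

ΔS_mix = 25.7 J/K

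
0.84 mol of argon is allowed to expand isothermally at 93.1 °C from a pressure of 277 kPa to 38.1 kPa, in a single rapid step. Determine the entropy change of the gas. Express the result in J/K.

Entropy is a state function, so ΔS_gas depends only on the end states.
For an isothermal ideal gas ΔS_gas = nR ln(P₁/P₂) = 0.84 × 8.314 × ln(277/38.1) = 13.9 J/K.

ΔS_gas = 13.9 J/K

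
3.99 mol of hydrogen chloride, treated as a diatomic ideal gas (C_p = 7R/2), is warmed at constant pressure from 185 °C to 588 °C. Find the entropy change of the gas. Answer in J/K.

ΔS = 73.3 J/K

In kelvin: T₁ = 458.15 K, T₂ = 861.15 K. At constant pressure, ΔS = nC_p ln(T₂/T₁) with C_p = 7R/2 = 29.1 J mol⁻¹ K⁻¹.
ΔS = 3.99 × 29.1 × ln(861.15/458.15) = 73.3 J/K.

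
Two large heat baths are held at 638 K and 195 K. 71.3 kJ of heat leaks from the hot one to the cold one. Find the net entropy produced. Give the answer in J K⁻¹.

ΔS_hot = −Q/T_H = −71300/638 = -111.8 J/K and ΔS_cold = +Q/T_C = 71300/195 = 365.6 J/K.
ΔS_total = -111.8 + 365.6 = 254 J/K, positive as the second law requires.

ΔS_total = 254 J/K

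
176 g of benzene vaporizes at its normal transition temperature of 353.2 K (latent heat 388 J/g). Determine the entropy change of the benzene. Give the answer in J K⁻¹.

Heat absorbed by the substance: Q = mL = 176 × 388 = 68288 J.
At constant T, ΔS = Q_rev/T = 68288 / 353.2 = 193 J/K.

ΔS = 193 J/K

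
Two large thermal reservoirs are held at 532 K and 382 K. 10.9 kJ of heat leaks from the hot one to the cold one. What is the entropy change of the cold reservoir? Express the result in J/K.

ΔS_cold = 28.5 J/K

The cold reservoir gains heat Q, so ΔS_cold = +Q/T_C = 10900/382 = 28.5 J/K.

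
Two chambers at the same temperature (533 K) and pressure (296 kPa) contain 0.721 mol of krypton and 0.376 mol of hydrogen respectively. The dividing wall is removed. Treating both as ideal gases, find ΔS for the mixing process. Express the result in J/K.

ΔS_mix = 5.86 J/K

Mole fractions: x_A = 0.721/1.1 = 0.657, x_B = 0.343.
ΔS_mix = −R(n_A ln x_A + n_B ln x_B) = −8.314 × (0.721 ln 0.657 + 0.376 ln 0.343) = 5.86 J/K.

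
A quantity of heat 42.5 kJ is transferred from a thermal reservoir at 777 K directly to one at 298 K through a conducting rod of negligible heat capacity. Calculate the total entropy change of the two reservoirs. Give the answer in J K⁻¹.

ΔS_hot = −Q/T_H = −42500/777 = -54.7 J/K and ΔS_cold = +Q/T_C = 42500/298 = 142.6 J/K.
ΔS_total = -54.7 + 142.6 = 87.9 J/K, positive as the second law requires.

ΔS_total = 87.9 J/K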